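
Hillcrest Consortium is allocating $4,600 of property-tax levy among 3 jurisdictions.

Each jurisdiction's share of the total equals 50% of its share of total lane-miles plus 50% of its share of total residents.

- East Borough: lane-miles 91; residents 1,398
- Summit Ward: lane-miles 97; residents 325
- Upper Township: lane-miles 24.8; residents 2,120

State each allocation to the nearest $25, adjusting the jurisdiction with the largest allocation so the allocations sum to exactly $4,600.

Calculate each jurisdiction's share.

East Borough: $1,825 · Summit Ward: $1,250 · Upper Township: $1,525

Totals — lane-miles 212.8, residents 3,843.
Composite weights (50% lane-miles + 50% residents): East Borough 0.3957; Summit Ward 0.2702; Upper Township 0.3341.
Raw shares: East Borough 1,820.24; Summit Ward 1,242.91; Upper Township 1,536.85.
After rounding ($25): East Borough $1,825; Summit Ward $1,250; Upper Township $1,525. Sum = $4,600.
No rounding difference to absorb.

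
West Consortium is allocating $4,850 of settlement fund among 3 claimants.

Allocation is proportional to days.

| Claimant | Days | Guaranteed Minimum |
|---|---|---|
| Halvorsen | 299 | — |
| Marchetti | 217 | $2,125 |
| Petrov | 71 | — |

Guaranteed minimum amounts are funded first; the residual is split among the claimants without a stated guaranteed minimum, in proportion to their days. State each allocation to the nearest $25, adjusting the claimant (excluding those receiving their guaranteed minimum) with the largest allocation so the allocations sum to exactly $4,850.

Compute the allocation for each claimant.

Guaranteed amounts: Marchetti $2,125. Balance $2,725.
Balance split over remaining days 370: Halvorsen 2,202.09 → $2,200; Petrov 522.91 → $525.

Halvorsen: $2,200 | Marchetti: $2,125 | Petrov: $525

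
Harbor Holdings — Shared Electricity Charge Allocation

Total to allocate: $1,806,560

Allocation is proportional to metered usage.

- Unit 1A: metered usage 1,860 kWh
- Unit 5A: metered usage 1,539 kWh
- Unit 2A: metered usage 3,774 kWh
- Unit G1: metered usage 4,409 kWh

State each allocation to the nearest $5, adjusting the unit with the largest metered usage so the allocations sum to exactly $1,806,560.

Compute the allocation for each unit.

Unit 1A: $290,125 · Unit 5A: $240,055 · Unit 2A: $588,670 · Unit G1: $687,710

Metered usage total: 1,860 + 1,539 + 3,774 + 4,409 = 11,582.
Unrounded shares: Unit 1A 290,122.74; Unit 5A 240,053.17; Unit 2A 588,668.40; Unit G1 687,715.68.
At nearest $5: Unit 1A $290,125; Unit 5A $240,055; Unit 2A $588,670; Unit G1 $687,715. Sum = $1,806,565.
Difference $1,806,560 − $1,806,565 = −$5 applied to largest metered usage (Unit G1): Unit G1 becomes $687,710.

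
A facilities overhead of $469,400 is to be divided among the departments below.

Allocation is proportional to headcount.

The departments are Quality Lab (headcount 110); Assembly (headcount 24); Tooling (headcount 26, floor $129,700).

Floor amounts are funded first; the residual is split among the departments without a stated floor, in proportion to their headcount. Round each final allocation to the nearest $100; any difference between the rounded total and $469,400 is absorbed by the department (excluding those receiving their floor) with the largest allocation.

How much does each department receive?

Quality Lab: $278,900 · Assembly: $60,800 · Tooling: $129,700

Minimums first: Tooling $129,700. Residual $339,700.
Residual split over remaining headcount 134: Quality Lab 278,858.21 → $278,900; Assembly 60,841.79 → $60,800.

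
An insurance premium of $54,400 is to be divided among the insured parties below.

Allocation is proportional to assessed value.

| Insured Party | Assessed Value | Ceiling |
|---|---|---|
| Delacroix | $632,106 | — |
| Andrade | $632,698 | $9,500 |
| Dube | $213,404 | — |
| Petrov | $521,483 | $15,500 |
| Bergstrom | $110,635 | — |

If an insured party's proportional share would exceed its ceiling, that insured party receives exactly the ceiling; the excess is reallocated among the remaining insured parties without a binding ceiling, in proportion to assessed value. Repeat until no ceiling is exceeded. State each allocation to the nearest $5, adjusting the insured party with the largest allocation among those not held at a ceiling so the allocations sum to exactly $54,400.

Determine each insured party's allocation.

Total assessed value = 2,110,326.
Pro-rata shares before constraints: Delacroix 16,294.43; Andrade 16,309.69; Dube 5,501.13; Petrov 13,442.79; Bergstrom 2,851.95.
Capped: Andrade ($9,500); remaining pool $44,900 reallocated over remaining assessed value 1,477,628.
Capped: Petrov ($15,500); remaining pool $29,400 reallocated over remaining assessed value 956,145.
Redistributed shares: Delacroix 19,436.30 → $19,435; Dube 6,561.85 → $6,560; Bergstrom 3,401.86 → $3,400.
Rounding difference +$5 applied to Delacroix → $19,440.

Delacroix: $19,440 | Andrade: $9,500 | Dube: $6,560 | Petrov: $15,500 | Bergstrom: $3,400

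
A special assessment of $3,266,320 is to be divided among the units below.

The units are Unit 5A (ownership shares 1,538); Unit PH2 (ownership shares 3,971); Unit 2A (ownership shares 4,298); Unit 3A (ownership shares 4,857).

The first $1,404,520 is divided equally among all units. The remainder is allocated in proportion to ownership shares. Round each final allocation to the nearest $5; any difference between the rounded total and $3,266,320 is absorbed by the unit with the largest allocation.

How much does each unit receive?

Unit 5A: $546,400 | Unit PH2: $855,305 | Unit 2A: $896,820 | Unit 3A: $967,795

First tranche $1,404,520 split equally: $351,130 each.
Remainder $1,861,800 by ownership shares (total 14,664): Unit 5A 195,270.62 → $195,270; Unit PH2 504,174.02 → $504,175; Unit 2A 545,691.24 → $545,690; Unit 3A 616,664.12 → $616,665.
Totals: Unit 5A $351,130 + $195,270 = $546,400; Unit PH2 $351,130 + $504,175 = $855,305; Unit 2A $351,130 + $545,690 = $896,820; Unit 3A $351,130 + $616,665 = $967,795.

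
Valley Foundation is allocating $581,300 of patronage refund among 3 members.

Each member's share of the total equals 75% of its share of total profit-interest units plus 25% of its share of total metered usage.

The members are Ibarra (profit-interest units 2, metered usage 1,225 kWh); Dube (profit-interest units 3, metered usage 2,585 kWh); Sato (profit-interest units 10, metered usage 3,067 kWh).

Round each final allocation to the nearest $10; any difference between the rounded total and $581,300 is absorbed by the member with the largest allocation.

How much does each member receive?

Ibarra: $84,020 · Dube: $141,820 · Sato: $355,460

Profit-interest units total 15; metered usage total 6,877.
Composite weights (75% profit-interest units + 25% metered usage): Ibarra 0.1445; Dube 0.2440; Sato 0.6115.
Raw shares: Ibarra 84,016.74; Dube 141,821.31; Sato 355,461.95.
Rounded to nearest $10: Ibarra $84,020; Dube $141,820; Sato $355,460. Sum = $581,300.
Rounded total matches; no reconciliation needed.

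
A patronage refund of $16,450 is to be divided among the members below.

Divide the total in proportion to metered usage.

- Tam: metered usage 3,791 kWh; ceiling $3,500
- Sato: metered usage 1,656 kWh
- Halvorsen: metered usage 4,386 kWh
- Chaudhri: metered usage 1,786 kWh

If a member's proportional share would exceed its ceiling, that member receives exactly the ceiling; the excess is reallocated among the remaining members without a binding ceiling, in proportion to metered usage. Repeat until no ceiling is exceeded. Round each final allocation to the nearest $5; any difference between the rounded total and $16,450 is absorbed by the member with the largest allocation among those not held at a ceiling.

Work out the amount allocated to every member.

Tam: $3,500 · Sato: $2,740 · Halvorsen: $7,255 · Chaudhri: $2,955

Total metered usage = 11,619.
Unconstrained shares: Tam 5,367.24; Sato 2,344.54; Halvorsen 6,209.63; Chaudhri 2,528.59.
Capped: Tam ($3,500); remaining pool $12,950 reallocated over remaining metered usage 7,828.
Remaining shares: Sato 2,739.55 → $2,740; Halvorsen 7,255.84 → $7,255; Chaudhri 2,954.61 → $2,955.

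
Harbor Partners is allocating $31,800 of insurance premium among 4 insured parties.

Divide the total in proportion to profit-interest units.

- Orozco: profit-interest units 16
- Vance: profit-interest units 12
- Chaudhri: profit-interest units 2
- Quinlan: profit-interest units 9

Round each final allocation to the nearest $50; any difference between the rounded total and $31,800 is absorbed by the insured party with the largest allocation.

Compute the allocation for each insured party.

Combined profit-interest units = 39.
Pro-rata amounts: Orozco 16/39 × $31,800 = 13,046.15; Vance 12/39 × $31,800 = 9,784.62; Chaudhri 2/39 × $31,800 = 1,630.77; Quinlan 9/39 × $31,800 = 7,338.46.
After rounding ($50): Orozco $13,050; Vance $9,800; Chaudhri $1,650; Quinlan $7,350. Sum = $31,850.
Difference $31,800 − $31,850 = −$50 applied to largest allocation (Orozco): Orozco becomes $13,000.

Orozco: $13,000; Vance: $9,800; Chaudhri: $1,650; Quinlan: $7,350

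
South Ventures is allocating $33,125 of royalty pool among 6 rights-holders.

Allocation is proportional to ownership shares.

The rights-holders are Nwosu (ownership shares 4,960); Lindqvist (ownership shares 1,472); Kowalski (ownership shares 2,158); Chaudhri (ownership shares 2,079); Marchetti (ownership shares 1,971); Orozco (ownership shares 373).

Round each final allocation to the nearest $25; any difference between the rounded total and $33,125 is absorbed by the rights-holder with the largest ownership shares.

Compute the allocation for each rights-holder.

Nwosu: $12,600 · Lindqvist: $3,750 · Kowalski: $5,500 · Chaudhri: $5,300 · Marchetti: $5,025 · Orozco: $950

Combined ownership shares = 13,013.
Pro-rata amounts: Nwosu 4,960/13,013 × $33,125 = 12,625.84; Lindqvist 1,472/13,013 × $33,125 = 3,747.02; Kowalski 2,158/13,013 × $33,125 = 5,493.26; Chaudhri 2,079/13,013 × $33,125 = 5,292.16; Marchetti 1,971/13,013 × $33,125 = 5,017.24; Orozco 373/13,013 × $33,125 = 949.48.
Rounded to nearest $25: Nwosu $12,625; Lindqvist $3,750; Kowalski $5,500; Chaudhri $5,300; Marchetti $5,025; Orozco $950. Sum = $33,150.
Difference $33,125 − $33,150 = −$25 applied to largest ownership shares (Nwosu): Nwosu becomes $12,600.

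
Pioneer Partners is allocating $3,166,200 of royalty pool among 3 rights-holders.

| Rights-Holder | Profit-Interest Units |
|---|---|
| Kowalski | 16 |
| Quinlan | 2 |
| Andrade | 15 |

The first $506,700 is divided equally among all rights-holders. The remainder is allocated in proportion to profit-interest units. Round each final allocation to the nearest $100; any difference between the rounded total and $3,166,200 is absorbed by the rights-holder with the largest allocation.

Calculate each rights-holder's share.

Kowalski: $1,458,300 | Quinlan: $330,100 | Andrade: $1,377,800

Equal tier: $506,700 ÷ 3 = $168,900 apiece.
Remainder $2,659,500 by profit-interest units (total 33): Kowalski 1,289,454.55 → $1,289,500; Quinlan 161,181.82 → $161,200; Andrade 1,208,863.64 → $1,208,900.
Rounding difference −$100 on remainder applied to Kowalski.
Totals: Kowalski $168,900 + $1,289,400 = $1,458,300; Quinlan $168,900 + $161,200 = $330,100; Andrade $168,900 + $1,208,900 = $1,377,800.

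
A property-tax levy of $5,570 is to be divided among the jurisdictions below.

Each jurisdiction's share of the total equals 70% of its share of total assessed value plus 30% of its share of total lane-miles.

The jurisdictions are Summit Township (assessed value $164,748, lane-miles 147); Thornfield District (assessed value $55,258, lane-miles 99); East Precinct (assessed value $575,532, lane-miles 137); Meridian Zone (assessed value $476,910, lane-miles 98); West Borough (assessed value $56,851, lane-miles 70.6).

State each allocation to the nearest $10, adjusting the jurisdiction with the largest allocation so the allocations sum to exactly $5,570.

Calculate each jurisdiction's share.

Assessed value total 1,329,299; lane-miles total 551.6.
Blended shares (70% assessed value + 30% lane-miles): Summit Township 0.1667; Thornfield District 0.0829; East Precinct 0.3776; Meridian Zone 0.3044; West Borough 0.0683.
Unrounded shares: Summit Township 928.54; Thornfield District 461.99; East Precinct 2,103.13; Meridian Zone 1,695.71; West Borough 380.62.
After rounding ($10): Summit Township $930; Thornfield District $460; East Precinct $2,100; Meridian Zone $1,700; West Borough $380. Sum = $5,570.
Sum already equals the total — no adjustment.

Summit Township: $930 | Thornfield District: $460 | East Precinct: $2,100 | Meridian Zone: $1,700 | West Borough: $380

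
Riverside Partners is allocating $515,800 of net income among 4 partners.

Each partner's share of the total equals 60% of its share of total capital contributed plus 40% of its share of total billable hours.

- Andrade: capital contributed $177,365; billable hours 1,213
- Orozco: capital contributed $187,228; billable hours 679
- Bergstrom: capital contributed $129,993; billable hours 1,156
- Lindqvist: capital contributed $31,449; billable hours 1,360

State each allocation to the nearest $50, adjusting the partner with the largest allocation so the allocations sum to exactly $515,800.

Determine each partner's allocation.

Andrade: $161,100 | Orozco: $141,950 | Bergstrom: $130,600 | Lindqvist: $82,150

Totals — capital contributed 526,035, billable hours 4,408.
Blended shares (60% capital contributed + 40% billable hours): Andrade 0.3124; Orozco 0.2752; Bergstrom 0.2532; Lindqvist 0.1593.
Unrounded shares: Andrade 161,123.86; Orozco 141,932.22; Bergstrom 130,585.76; Lindqvist 82,158.16.
At nearest $50: Andrade $161,100; Orozco $141,950; Bergstrom $130,600; Lindqvist $82,150. Sum = $515,800.
No rounding difference to absorb.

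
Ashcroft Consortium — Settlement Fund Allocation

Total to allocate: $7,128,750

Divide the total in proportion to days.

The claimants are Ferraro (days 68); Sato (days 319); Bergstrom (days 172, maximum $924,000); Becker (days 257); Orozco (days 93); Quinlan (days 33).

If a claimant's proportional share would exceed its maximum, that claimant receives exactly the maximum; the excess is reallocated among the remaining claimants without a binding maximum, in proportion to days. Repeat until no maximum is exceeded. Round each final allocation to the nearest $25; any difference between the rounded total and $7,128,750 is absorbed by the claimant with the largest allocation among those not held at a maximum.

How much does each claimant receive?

Days total: 942.
Pro-rata shares before constraints: Ferraro 514,601.91; Sato 2,414,088.38; Bergstrom 1,301,640.13; Becker 1,944,892.52; Orozco 703,793.79; Quinlan 249,733.28.
Held at cap: Bergstrom ($924,000); balance $6,204,750 reallocated over remaining days 770.
Redistributed shares: Ferraro 547,951.95 → $547,950; Sato 2,570,539.29 → $2,570,550; Becker 2,070,936.04 → $2,070,925; Orozco 749,404.87 → $749,400; Quinlan 265,917.86 → $265,925.

Ferraro: $547,950 · Sato: $2,570,550 · Bergstrom: $924,000 · Becker: $2,070,925 · Orozco: $749,400 · Quinlan: $265,925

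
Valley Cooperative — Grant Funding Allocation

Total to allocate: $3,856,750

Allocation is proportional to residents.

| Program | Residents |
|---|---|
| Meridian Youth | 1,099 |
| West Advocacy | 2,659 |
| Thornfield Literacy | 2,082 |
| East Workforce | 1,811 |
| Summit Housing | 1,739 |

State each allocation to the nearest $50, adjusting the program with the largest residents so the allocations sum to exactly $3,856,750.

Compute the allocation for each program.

Meridian Youth: $451,400 | West Advocacy: $1,092,100 | Thornfield Literacy: $855,150 | East Workforce: $743,850 | Summit Housing: $714,250

Sum of residents: 9,390.
Unrounded shares: Meridian Youth 1,099/9,390 × $3,856,750 = 451,391.72; West Advocacy 2,659/9,390 × $3,856,750 = 1,092,129.74; Thornfield Literacy 2,082/9,390 × $3,856,750 = 855,138.82; East Workforce 1,811/9,390 × $3,856,750 = 743,831.12; Summit Housing 1,739/9,390 × $3,856,750 = 714,258.60.
After rounding ($50): Meridian Youth $451,400; West Advocacy $1,092,150; Thornfield Literacy $855,150; East Workforce $743,850; Summit Housing $714,250. Sum = $3,856,800.
Difference $3,856,750 − $3,856,800 = −$50 applied to largest residents (West Advocacy): West Advocacy becomes $1,092,100.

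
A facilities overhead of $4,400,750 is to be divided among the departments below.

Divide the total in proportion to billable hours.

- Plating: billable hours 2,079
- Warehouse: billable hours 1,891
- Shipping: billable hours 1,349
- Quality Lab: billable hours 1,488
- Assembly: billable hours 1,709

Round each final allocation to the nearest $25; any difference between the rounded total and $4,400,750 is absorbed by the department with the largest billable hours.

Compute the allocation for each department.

Plating: $1,074,325 · Warehouse: $977,200 · Shipping: $697,125 · Quality Lab: $768,950 · Assembly: $883,150

Sum of billable hours: 8,516.
Raw shares: Plating 2,079/8,516 × $4,400,750 = 1,074,349.37; Warehouse 1,891/8,516 × $4,400,750 = 977,198.01; Shipping 1,349/8,516 × $4,400,750 = 697,112.70; Quality Lab 1,488/8,516 × $4,400,750 = 768,942.70; Assembly 1,709/8,516 × $4,400,750 = 883,147.22.
After rounding ($25): Plating $1,074,350; Warehouse $977,200; Shipping $697,125; Quality Lab $768,950; Assembly $883,150. Sum = $4,400,775.
Difference $4,400,750 − $4,400,775 = −$25 applied to largest billable hours (Plating): Plating becomes $1,074,325.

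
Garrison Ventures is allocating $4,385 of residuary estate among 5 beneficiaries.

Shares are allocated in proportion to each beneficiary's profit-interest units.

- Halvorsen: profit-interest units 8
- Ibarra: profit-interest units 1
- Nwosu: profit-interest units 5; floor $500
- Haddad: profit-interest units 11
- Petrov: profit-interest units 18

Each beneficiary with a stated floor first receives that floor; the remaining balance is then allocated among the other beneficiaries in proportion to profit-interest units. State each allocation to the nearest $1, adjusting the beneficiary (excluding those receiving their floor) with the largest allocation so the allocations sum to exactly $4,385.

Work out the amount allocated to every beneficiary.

Fund the minimums — Nwosu $500. Remaining pool $3,885.
Remaining pool split over remaining profit-interest units 38: Halvorsen 817.89 → $818; Ibarra 102.24 → $102; Haddad 1,124.61 → $1,125; Petrov 1,840.26 → $1,840.

Halvorsen: $818; Ibarra: $102; Nwosu: $500; Haddad: $1,125; Petrov: $1,840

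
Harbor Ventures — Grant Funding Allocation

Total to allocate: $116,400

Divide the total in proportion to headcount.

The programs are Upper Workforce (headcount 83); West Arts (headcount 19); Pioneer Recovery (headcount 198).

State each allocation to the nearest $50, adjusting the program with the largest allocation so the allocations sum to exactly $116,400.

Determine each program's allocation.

Sum of headcount: 300.
Raw shares: Upper Workforce 83/300 × $116,400 = 32,204.00; West Arts 19/300 × $116,400 = 7,372.00; Pioneer Recovery 198/300 × $116,400 = 76,824.00.
Rounded to nearest $50: Upper Workforce $32,200; West Arts $7,350; Pioneer Recovery $76,800. Sum = $116,350.
Difference $116,400 − $116,350 = +$50 applied to largest allocation (Pioneer Recovery): Pioneer Recovery becomes $76,850.

Upper Workforce: $32,200; West Arts: $7,350; Pioneer Recovery: $76,850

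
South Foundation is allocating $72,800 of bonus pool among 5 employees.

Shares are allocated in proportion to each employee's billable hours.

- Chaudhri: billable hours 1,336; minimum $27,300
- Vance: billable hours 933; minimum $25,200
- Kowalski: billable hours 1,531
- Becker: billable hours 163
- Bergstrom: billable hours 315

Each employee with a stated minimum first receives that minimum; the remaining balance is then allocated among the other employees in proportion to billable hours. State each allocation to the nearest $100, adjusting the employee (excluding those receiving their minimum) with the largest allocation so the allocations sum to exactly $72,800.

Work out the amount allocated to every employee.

Guaranteed amounts: Chaudhri $27,300; Vance $25,200. Remaining pool $20,300.
Remaining pool split over remaining billable hours 2,009: Kowalski 15,470.03 → $15,500; Becker 1,647.04 → $1,600; Bergstrom 3,182.93 → $3,200.

Chaudhri: $27,300 | Vance: $25,200 | Kowalski: $15,500 | Becker: $1,600 | Bergstrom: $3,200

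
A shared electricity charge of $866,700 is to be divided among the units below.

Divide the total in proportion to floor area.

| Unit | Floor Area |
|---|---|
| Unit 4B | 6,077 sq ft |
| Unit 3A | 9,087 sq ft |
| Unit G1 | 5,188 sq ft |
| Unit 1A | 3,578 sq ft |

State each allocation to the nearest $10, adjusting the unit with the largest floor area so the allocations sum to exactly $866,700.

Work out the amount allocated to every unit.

Unit 4B: $220,100; Unit 3A: $329,110; Unit G1: $187,900; Unit 1A: $129,590

Floor area total: 6,077 + 9,087 + 5,188 + 3,578 = 23,930.
Raw shares: Unit 4B 220,097.61; Unit 3A 329,114.20; Unit G1 187,899.69; Unit 1A 129,588.49.
Rounded to nearest $10: Unit 4B $220,100; Unit 3A $329,110; Unit G1 $187,900; Unit 1A $129,590. Sum = $866,700.
Rounded total matches; no reconciliation needed.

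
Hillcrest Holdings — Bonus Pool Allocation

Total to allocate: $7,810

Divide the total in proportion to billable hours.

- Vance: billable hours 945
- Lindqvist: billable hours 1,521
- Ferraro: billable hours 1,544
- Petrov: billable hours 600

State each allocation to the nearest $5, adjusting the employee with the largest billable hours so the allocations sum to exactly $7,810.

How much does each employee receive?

Combined billable hours = 4,610.
Unrounded shares: Vance 945/4,610 × $7,810 = 1,600.97; Lindqvist 1,521/4,610 × $7,810 = 2,576.79; Ferraro 1,544/4,610 × $7,810 = 2,615.76; Petrov 600/4,610 × $7,810 = 1,016.49.
At nearest $5: Vance $1,600; Lindqvist $2,575; Ferraro $2,615; Petrov $1,015. Sum = $7,805.
Difference $7,810 − $7,805 = +$5 applied to largest billable hours (Ferraro): Ferraro becomes $2,620.

Vance: $1,600; Lindqvist: $2,575; Ferraro: $2,620; Petrov: $1,015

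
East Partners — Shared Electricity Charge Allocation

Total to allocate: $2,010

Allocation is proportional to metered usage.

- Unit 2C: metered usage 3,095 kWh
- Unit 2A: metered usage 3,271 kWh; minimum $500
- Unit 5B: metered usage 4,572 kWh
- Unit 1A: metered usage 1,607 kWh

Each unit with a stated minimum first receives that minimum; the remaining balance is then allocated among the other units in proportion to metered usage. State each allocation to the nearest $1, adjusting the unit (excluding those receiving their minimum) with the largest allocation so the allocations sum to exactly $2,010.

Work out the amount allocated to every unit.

Guaranteed amounts: Unit 2A $500. Residual $1,510.
Residual split over remaining metered usage 9,274: Unit 2C 503.93 → $504; Unit 5B 744.42 → $744; Unit 1A 261.65 → $262.

Unit 2C: $504; Unit 2A: $500; Unit 5B: $744; Unit 1A: $262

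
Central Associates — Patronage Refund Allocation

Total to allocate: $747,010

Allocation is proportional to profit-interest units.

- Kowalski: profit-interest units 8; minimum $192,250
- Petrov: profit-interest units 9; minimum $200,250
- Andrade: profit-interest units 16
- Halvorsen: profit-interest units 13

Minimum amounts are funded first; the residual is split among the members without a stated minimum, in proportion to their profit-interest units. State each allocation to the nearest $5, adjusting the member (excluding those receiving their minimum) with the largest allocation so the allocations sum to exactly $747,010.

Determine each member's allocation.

Kowalski: $192,250 · Petrov: $200,250 · Andrade: $195,590 · Halvorsen: $158,920

Minimums first: Kowalski $192,250; Petrov $200,250. Residual $354,510.
Residual split over remaining profit-interest units 29: Andrade 195,591.72 → $195,590; Halvorsen 158,918.28 → $158,920.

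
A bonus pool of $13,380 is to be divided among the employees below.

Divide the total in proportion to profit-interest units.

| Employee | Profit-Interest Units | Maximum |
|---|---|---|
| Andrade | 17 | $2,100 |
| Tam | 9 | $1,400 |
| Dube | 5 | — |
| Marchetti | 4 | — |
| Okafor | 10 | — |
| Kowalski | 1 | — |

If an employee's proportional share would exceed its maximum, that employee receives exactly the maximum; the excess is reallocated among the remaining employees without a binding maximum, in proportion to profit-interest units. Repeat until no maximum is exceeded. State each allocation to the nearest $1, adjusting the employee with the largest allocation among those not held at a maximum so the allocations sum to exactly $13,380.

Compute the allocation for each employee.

Andrade: $2,100; Tam: $1,400; Dube: $2,470; Marchetti: $1,976; Okafor: $4,940; Kowalski: $494

Profit-interest units total: 46.
Unconstrained shares: Andrade 4,944.78; Tam 2,617.83; Dube 1,454.35; Marchetti 1,163.48; Okafor 2,908.70; Kowalski 290.87.
Held at cap: Andrade ($2,100), Tam ($1,400); remaining pool $9,880 reallocated over remaining profit-interest units 20.
Redistributed shares: Dube 2,470.00 → $2,470; Marchetti 1,976.00 → $1,976; Okafor 4,940.00 → $4,940; Kowalski 494.00 → $494.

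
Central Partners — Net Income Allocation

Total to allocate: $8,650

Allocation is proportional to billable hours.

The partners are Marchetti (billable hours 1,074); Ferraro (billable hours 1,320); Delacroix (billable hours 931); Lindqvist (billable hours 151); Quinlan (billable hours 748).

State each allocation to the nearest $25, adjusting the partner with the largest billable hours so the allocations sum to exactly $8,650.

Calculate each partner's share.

Marchetti: $2,200; Ferraro: $2,725; Delacroix: $1,900; Lindqvist: $300; Quinlan: $1,525

Sum of billable hours: 4,224.
Proportional shares: Marchetti 1,074/4,224 × $8,650 = 2,199.36; Ferraro 1,320/4,224 × $8,650 = 2,703.12; Delacroix 931/4,224 × $8,650 = 1,906.52; Lindqvist 151/4,224 × $8,650 = 309.22; Quinlan 748/4,224 × $8,650 = 1,531.77.
At nearest $25: Marchetti $2,200; Ferraro $2,700; Delacroix $1,900; Lindqvist $300; Quinlan $1,525. Sum = $8,625.
Difference $8,650 − $8,625 = +$25 applied to largest billable hours (Ferraro): Ferraro becomes $2,725.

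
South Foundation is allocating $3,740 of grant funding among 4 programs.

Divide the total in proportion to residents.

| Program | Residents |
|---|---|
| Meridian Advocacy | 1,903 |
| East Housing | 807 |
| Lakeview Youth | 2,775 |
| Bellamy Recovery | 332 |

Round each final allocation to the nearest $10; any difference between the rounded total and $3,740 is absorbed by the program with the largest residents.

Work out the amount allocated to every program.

Meridian Advocacy: $1,220; East Housing: $520; Lakeview Youth: $1,790; Bellamy Recovery: $210

Residents total: 5,817.
Pro-rata amounts: Meridian Advocacy 1,903/5,817 × $3,740 = 1,223.52; East Housing 807/5,817 × $3,740 = 518.86; Lakeview Youth 2,775/5,817 × $3,740 = 1,784.17; Bellamy Recovery 332/5,817 × $3,740 = 213.46.
At nearest $10: Meridian Advocacy $1,220; East Housing $520; Lakeview Youth $1,780; Bellamy Recovery $210. Sum = $3,730.
Difference $3,740 − $3,730 = +$10 applied to largest residents (Lakeview Youth): Lakeview Youth becomes $1,790.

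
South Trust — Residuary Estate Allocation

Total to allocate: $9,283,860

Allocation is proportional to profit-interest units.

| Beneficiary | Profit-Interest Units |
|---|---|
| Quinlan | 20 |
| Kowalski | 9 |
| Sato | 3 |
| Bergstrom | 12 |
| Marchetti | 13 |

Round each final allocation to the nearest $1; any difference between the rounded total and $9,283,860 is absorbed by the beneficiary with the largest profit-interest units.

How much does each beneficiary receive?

Profit-interest units total: 57.
Unrounded shares: Quinlan 20/57 × $9,283,860 = 3,257,494.74; Kowalski 9/57 × $9,283,860 = 1,465,872.63; Sato 3/57 × $9,283,860 = 488,624.21; Bergstrom 12/57 × $9,283,860 = 1,954,496.84; Marchetti 13/57 × $9,283,860 = 2,117,371.58.
After rounding ($1): Quinlan $3,257,495; Kowalski $1,465,873; Sato $488,624; Bergstrom $1,954,497; Marchetti $2,117,372. Sum = $9,283,861.
Difference $9,283,860 − $9,283,861 = −$1 applied to largest profit-interest units (Quinlan): Quinlan becomes $3,257,494.

Quinlan: $3,257,494 | Kowalski: $1,465,873 | Sato: $488,624 | Bergstrom: $1,954,497 | Marchetti: $2,117,372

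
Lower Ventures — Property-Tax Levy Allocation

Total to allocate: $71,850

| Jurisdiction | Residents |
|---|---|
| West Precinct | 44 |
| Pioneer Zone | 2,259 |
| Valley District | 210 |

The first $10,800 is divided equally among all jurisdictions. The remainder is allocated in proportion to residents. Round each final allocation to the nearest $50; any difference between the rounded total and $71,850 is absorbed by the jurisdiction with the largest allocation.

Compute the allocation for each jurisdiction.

West Precinct: $4,650; Pioneer Zone: $58,500; Valley District: $8,700

First tranche $10,800 split equally: $3,600 each.
Remainder $61,050 by residents (total 2,513): West Precinct 1,068.92 → $1,050; Pioneer Zone 54,879.41 → $54,900; Valley District 5,101.67 → $5,100.
Totals: West Precinct $3,600 + $1,050 = $4,650; Pioneer Zone $3,600 + $54,900 = $58,500; Valley District $3,600 + $5,100 = $8,700.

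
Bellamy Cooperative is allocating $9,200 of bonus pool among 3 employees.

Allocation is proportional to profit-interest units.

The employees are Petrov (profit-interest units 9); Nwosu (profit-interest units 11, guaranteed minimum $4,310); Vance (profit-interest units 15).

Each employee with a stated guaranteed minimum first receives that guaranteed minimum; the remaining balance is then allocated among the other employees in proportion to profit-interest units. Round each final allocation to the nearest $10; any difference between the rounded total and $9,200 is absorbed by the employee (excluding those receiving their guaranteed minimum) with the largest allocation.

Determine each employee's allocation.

Fund the minimums — Nwosu $4,310. Remaining pool $4,890.
Remaining pool split over remaining profit-interest units 24: Petrov 1,833.75 → $1,830; Vance 3,056.25 → $3,060.

Petrov: $1,830; Nwosu: $4,310; Vance: $3,060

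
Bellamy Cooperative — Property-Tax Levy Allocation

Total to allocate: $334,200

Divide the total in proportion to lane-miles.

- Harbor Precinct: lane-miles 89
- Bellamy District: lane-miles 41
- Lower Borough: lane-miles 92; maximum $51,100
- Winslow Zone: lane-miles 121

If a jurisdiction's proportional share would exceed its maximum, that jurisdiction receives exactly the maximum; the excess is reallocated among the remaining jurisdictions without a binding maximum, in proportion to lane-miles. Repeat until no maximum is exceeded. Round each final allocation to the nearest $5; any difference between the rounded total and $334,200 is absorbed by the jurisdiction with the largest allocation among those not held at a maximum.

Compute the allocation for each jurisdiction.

Combined lane-miles = 343.
Unconstrained shares: Harbor Precinct 86,716.62; Bellamy District 39,948.10; Lower Borough 89,639.65; Winslow Zone 117,895.63.
Held at cap: Lower Borough ($51,100); residual $283,100 reallocated over remaining lane-miles 251.
Remaining shares: Harbor Precinct 100,382.07 → $100,380; Bellamy District 46,243.43 → $46,245; Winslow Zone 136,474.50 → $136,475.

Harbor Precinct: $100,380 · Bellamy District: $46,245 · Lower Borough: $51,100 · Winslow Zone: $136,475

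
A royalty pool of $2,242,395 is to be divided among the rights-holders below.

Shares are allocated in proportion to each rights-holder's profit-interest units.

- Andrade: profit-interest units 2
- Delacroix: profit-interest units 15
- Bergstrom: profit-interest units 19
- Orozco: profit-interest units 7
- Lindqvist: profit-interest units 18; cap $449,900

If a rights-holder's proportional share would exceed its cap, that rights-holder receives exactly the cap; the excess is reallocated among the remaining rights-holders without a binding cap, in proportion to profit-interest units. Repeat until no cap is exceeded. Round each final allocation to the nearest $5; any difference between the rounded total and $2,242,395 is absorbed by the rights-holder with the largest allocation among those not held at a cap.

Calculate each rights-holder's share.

Andrade: $83,370 | Delacroix: $625,290 | Bergstrom: $792,035 | Orozco: $291,800 | Lindqvist: $449,900

Profit-interest units total: 61.
Proportional shares (ignoring caps): Andrade 73,521.15; Delacroix 551,408.61; Bergstrom 698,450.90; Orozco 257,324.02; Lindqvist 661,690.33.
Held at cap: Lindqvist ($449,900); remaining pool $1,792,495 reallocated over remaining profit-interest units 43.
Redistributed shares: Andrade 83,371.86 → $83,370; Delacroix 625,288.95 → $625,290; Bergstrom 792,032.67 → $792,035; Orozco 291,801.51 → $291,800.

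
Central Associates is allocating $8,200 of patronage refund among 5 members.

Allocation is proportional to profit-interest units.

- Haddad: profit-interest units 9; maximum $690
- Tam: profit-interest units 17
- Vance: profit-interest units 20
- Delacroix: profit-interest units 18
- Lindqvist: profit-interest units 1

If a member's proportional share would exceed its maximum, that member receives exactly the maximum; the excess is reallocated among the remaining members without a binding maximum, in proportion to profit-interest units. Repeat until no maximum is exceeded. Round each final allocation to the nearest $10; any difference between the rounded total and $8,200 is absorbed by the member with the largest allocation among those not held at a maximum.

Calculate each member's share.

Haddad: $690 | Tam: $2,280 | Vance: $2,690 | Delacroix: $2,410 | Lindqvist: $130

Total profit-interest units = 65.
Unconstrained shares: Haddad 1,135.38; Tam 2,144.62; Vance 2,523.08; Delacroix 2,270.77; Lindqvist 126.15.
Capped: Haddad ($690); remaining pool $7,510 reallocated over remaining profit-interest units 56.
Remaining shares: Tam 2,279.82 → $2,280; Vance 2,682.14 → $2,680; Delacroix 2,413.93 → $2,410; Lindqvist 134.11 → $130.
Rounding difference +$10 applied to Vance → $2,690.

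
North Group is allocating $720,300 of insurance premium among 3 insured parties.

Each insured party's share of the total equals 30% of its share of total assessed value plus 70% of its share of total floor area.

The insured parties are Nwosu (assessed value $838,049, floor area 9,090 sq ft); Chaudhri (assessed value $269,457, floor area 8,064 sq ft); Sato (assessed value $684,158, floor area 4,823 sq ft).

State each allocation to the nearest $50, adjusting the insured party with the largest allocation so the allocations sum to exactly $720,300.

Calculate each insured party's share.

Nwosu: $309,650; Chaudhri: $217,500; Sato: $193,150

Assessed value total 1,791,664; floor area total 21,977.
Composite weights (30% assessed value + 70% floor area): Nwosu 0.4299; Chaudhri 0.3020; Sato 0.2682.
Pro-rata amounts: Nwosu 309,624.31; Chaudhri 217,508.12; Sato 193,167.57.
After rounding ($50): Nwosu $309,600; Chaudhri $217,500; Sato $193,150. Sum = $720,250.
Difference $720,300 − $720,250 = +$50 applied to largest allocation (Nwosu): Nwosu becomes $309,650.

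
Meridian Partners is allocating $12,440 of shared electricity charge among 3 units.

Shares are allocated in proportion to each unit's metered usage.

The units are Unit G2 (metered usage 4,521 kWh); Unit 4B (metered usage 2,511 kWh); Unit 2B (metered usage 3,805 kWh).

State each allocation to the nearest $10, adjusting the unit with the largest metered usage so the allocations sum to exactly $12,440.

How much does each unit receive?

Combined metered usage = 4,521 + 2,511 + 3,805 = 10,837.
Raw shares: Unit G2 5,189.74; Unit 4B 2,882.43; Unit 2B 4,367.83.
Rounded to nearest $10: Unit G2 $5,190; Unit 4B $2,880; Unit 2B $4,370. Sum = $12,440.
No rounding difference to absorb.

Unit G2: $5,190 | Unit 4B: $2,880 | Unit 2B: $4,370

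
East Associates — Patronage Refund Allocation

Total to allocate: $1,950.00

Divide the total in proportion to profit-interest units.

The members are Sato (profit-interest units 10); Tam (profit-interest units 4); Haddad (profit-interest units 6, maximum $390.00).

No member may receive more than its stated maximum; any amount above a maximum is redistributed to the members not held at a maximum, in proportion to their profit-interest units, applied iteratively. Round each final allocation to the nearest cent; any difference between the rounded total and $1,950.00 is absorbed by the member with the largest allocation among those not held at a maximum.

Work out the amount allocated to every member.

Sato: $1,114.29 | Tam: $445.71 | Haddad: $390.00

Combined profit-interest units = 20.
Unconstrained shares: Sato 975.0000; Tam 390.0000; Haddad 585.0000.
Held at cap: Haddad ($390.00); balance $1,560.00 reallocated over remaining profit-interest units 14.
Remaining shares: Sato 1,114.2857 → $1,114.29; Tam 445.7143 → $445.71.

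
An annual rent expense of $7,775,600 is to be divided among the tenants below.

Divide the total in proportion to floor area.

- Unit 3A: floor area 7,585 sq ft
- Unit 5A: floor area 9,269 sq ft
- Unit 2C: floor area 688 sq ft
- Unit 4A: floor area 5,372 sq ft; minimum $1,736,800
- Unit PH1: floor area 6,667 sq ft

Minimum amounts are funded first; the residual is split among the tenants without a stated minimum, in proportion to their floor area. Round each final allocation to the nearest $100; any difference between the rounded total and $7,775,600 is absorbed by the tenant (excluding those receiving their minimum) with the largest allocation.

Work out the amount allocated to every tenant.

Minimums first: Unit 4A $1,736,800. Remaining pool $6,038,800.
Remaining pool split over remaining floor area 24,209: Unit 3A 1,892,035.94 → $1,892,000; Unit 5A 2,312,100.34 → $2,312,100; Unit 2C 171,617.76 → $171,600; Unit PH1 1,663,045.96 → $1,663,000.
Rounding difference +$100 applied to Unit 5A → $2,312,200.

Unit 3A: $1,892,000 | Unit 5A: $2,312,200 | Unit 2C: $171,600 | Unit 4A: $1,736,800 | Unit PH1: $1,663,000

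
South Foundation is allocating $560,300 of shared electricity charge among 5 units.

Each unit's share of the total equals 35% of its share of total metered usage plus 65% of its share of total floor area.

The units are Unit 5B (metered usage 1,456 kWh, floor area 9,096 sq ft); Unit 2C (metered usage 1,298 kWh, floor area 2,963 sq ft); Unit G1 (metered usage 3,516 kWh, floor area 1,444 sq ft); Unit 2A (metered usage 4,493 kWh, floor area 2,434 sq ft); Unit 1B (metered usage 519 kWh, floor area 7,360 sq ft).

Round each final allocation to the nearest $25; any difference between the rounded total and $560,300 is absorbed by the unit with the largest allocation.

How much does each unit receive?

Unit 5B: $167,500; Unit 2C: $68,875; Unit G1: $83,700; Unit 2A: $116,150; Unit 1B: $124,075

Totals — metered usage 11,282, floor area 23,297.
Blended shares (35% metered usage + 65% floor area): Unit 5B 0.2990; Unit 2C 0.1229; Unit G1 0.1494; Unit 2A 0.2073; Unit 1B 0.2214.
Raw shares: Unit 5B 167,503.39; Unit 2C 68,881.67; Unit G1 83,689.13; Unit 2A 116,147.82; Unit 1B 124,077.98.
After rounding ($25): Unit 5B $167,500; Unit 2C $68,875; Unit G1 $83,700; Unit 2A $116,150; Unit 1B $124,075. Sum = $560,300.
Rounded total matches; no reconciliation needed.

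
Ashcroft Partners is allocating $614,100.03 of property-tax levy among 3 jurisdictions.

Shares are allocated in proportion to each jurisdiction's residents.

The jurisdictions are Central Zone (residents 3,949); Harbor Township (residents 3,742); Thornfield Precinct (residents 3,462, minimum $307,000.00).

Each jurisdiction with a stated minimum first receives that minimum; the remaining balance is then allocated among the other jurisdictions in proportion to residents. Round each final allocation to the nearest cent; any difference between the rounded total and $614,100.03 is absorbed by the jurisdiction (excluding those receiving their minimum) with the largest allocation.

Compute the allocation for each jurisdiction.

Minimums first: Thornfield Precinct $307,000.00. Balance $307,100.03.
Balance split over remaining residents 7,691: Central Zone 157,682.7485 → $157,682.75; Harbor Township 149,417.2815 → $149,417.28.

Central Zone: $157,682.75; Harbor Township: $149,417.28; Thornfield Precinct: $307,000.00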